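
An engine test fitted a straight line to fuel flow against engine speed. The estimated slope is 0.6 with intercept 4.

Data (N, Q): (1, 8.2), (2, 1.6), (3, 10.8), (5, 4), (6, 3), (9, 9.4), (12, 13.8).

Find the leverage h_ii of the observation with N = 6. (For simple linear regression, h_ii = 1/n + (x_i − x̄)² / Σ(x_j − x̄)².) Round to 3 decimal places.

h = 0.146

N̄ = (1 + 2 + 3 + 5 + 6 + 9 + 12)/7 = 5.42857
Σ(N − N̄)² = 19.6122 + 11.7551 + 5.89796 + 0.183673 + 0.326531 + 12.7551 + 43.1837 = 93.7143
h = 1/7 + (0.571429)²/93.7143 = 0.142857 + 0.00348432 = 0.146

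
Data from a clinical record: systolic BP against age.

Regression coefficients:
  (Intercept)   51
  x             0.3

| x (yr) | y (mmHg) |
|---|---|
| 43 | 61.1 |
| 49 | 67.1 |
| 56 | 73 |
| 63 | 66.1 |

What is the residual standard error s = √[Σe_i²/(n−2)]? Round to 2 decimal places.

x=43: ŷ = 51 + 0.3·43 = 63.9; e = 61.1 − 63.9 = -2.8
x=49: ŷ = 51 + 0.3·49 = 65.7; e = 67.1 − 65.7 = 1.4
x=56: ŷ = 51 + 0.3·56 = 67.8; e = 73 − 67.8 = 5.2
x=63: ŷ = 51 + 0.3·63 = 69.9; e = 66.1 − 69.9 = -3.8
SSE = 7.84 + 1.96 + 27.04 + 14.44 = 51.28
s = √(51.28/2) = √25.64 ≈ 5.06

s = 5.06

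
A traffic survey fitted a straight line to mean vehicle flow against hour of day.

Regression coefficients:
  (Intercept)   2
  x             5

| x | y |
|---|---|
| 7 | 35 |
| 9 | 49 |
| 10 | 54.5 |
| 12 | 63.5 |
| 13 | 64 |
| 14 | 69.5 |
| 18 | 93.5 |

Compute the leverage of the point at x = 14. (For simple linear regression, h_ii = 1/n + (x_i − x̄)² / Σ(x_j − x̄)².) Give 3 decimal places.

h = 0.201

x̄ = (7 + 9 + 10 + 12 + 13 + 14 + 18)/7 = 11.8571
Σ(x − x̄)² = 23.5918 + 8.16327 + 3.44898 + 0.0204082 + 1.30612 + 4.59184 + 37.7347 = 78.8571
h = 1/7 + (2.14286)²/78.8571 = 0.142857 + 0.0582298 = 0.201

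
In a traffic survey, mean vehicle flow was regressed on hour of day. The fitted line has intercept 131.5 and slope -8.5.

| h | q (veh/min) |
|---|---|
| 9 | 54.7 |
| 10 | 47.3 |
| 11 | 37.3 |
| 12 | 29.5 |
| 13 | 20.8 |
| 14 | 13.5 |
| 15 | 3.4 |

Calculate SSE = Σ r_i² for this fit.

h=9: ŷ = 131.5 − 8.5·9 = 55; r = 54.7 − 55 = -0.3
h=10: ŷ = 131.5 − 8.5·10 = 46.5; r = 47.3 − 46.5 = 0.8
h=11: ŷ = 131.5 − 8.5·11 = 38; r = 37.3 − 38 = -0.7
h=12: ŷ = 131.5 − 8.5·12 = 29.5; r = 29.5 − 29.5 = 0
h=13: ŷ = 131.5 − 8.5·13 = 21; r = 20.8 − 21 = -0.2
h=14: ŷ = 131.5 − 8.5·14 = 12.5; r = 13.5 − 12.5 = 1
h=15: ŷ = 131.5 − 8.5·15 = 4; r = 3.4 − 4 = -0.6
SSE = 0.09 + 0.64 + 0.49 + 0 + 0.04 + 1 + 0.36 = 2.62

SSE = 2.62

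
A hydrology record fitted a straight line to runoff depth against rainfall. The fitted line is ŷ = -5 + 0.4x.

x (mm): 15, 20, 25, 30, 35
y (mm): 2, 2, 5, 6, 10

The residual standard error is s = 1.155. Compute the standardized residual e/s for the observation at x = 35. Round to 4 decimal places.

0.8658

ŷ = -5 + 0.4·35 = 9
e = 10 − 9 = 1
e/s = 1 / 1.155 = 0.8658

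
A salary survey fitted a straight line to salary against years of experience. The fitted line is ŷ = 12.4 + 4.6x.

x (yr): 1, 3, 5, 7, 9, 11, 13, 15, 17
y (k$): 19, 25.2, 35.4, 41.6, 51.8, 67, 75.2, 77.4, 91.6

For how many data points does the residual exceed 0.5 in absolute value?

8

x=1: ŷ = 12.4 + 4.6·1 = 17; r = 19 − 17 = 2
x=3: ŷ = 12.4 + 4.6·3 = 26.2; r = 25.2 − 26.2 = -1
x=5: ŷ = 12.4 + 4.6·5 = 35.4; r = 35.4 − 35.4 = 0
x=7: ŷ = 12.4 + 4.6·7 = 44.6; r = 41.6 − 44.6 = -3
x=9: ŷ = 12.4 + 4.6·9 = 53.8; r = 51.8 − 53.8 = -2
x=11: ŷ = 12.4 + 4.6·11 = 63; r = 67 − 63 = 4
x=13: ŷ = 12.4 + 4.6·13 = 72.2; r = 75.2 − 72.2 = 3
x=15: ŷ = 12.4 + 4.6·15 = 81.4; r = 77.4 − 81.4 = -4
x=17: ŷ = 12.4 + 4.6·17 = 90.6; r = 91.6 − 90.6 = 1
|r| > 0.5: x=1 (|r|=2), x=3 (|r|=1), x=7 (|r|=3), x=9 (|r|=2), x=11 (|r|=4), x=13 (|r|=3), x=15 (|r|=4), x=17 (|r|=1) → 8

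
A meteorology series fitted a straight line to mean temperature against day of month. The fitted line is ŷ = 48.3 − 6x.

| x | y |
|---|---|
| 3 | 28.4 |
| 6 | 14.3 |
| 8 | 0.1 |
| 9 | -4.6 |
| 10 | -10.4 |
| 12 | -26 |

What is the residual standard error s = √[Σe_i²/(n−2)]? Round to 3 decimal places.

s = 1.990

x=3: ŷ = 48.3 − 6·3 = 30.3; e = 28.4 − 30.3 = -1.9
x=6: ŷ = 48.3 − 6·6 = 12.3; e = 14.3 − 12.3 = 2
x=8: ŷ = 48.3 − 6·8 = 0.3; e = 0.1 − 0.3 = -0.2
x=9: ŷ = 48.3 − 6·9 = -5.7; e = -4.6 − (-5.7) = 1.1
x=10: ŷ = 48.3 − 6·10 = -11.7; e = -10.4 − (-11.7) = 1.3
x=12: ŷ = 48.3 − 6·12 = -23.7; e = -26 − (-23.7) = -2.3
SSE = 3.61 + 4 + 0.04 + 1.21 + 1.69 + 5.29 = 15.84
s = √(15.84/4) = √3.96 ≈ 1.990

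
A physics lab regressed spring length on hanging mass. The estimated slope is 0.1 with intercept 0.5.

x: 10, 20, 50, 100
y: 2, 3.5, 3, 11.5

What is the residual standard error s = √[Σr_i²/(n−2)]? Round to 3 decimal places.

s = 2.062

x=10: ŷ = 0.5 + 0.1·10 = 1.5; r = 2 − 1.5 = 0.5
x=20: ŷ = 0.5 + 0.1·20 = 2.5; r = 3.5 − 2.5 = 1
x=50: ŷ = 0.5 + 0.1·50 = 5.5; r = 3 − 5.5 = -2.5
x=100: ŷ = 0.5 + 0.1·100 = 10.5; r = 11.5 − 10.5 = 1
SSE = 0.25 + 1 + 6.25 + 1 = 8.5
s = √(8.5/2) = √4.25 ≈ 2.062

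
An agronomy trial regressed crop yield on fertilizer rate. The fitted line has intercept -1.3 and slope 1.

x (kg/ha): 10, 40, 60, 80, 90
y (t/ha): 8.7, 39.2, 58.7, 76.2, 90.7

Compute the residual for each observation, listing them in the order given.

x=10: ŷ = -1.3 + 10 = 8.7; r = 8.7 − 8.7 = 0
x=40: ŷ = -1.3 + 40 = 38.7; r = 39.2 − 38.7 = 0.5
x=60: ŷ = -1.3 + 60 = 58.7; r = 58.7 − 58.7 = 0
x=80: ŷ = -1.3 + 80 = 78.7; r = 76.2 − 78.7 = -2.5
x=90: ŷ = -1.3 + 90 = 88.7; r = 90.7 − 88.7 = 2

0, 0.5, 0, -2.5, 2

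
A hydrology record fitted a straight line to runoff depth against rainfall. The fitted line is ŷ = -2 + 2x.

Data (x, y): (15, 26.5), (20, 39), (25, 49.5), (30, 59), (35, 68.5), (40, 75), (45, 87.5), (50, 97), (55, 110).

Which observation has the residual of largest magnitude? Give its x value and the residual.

x=15: ŷ = -2 + 2·15 = 28; e = 26.5 − 28 = -1.5
x=20: ŷ = -2 + 2·20 = 38; e = 39 − 38 = 1
x=25: ŷ = -2 + 2·25 = 48; e = 49.5 − 48 = 1.5
x=30: ŷ = -2 + 2·30 = 58; e = 59 − 58 = 1
x=35: ŷ = -2 + 2·35 = 68; e = 68.5 − 68 = 0.5
x=40: ŷ = -2 + 2·40 = 78; e = 75 − 78 = -3
x=45: ŷ = -2 + 2·45 = 88; e = 87.5 − 88 = -0.5
x=50: ŷ = -2 + 2·50 = 98; e = 97 − 98 = -1
x=55: ŷ = -2 + 2·55 = 108; e = 110 − 108 = 2
Largest |e| is 3 at x = 40, residual -3.

x = 40, e = -3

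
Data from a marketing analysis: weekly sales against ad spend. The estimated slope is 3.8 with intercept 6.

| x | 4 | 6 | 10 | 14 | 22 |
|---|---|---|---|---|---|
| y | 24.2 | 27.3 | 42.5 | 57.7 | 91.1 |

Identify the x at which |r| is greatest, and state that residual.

x=4: ŷ = 6 + 3.8·4 = 21.2; r = 24.2 − 21.2 = 3
x=6: ŷ = 6 + 3.8·6 = 28.8; r = 27.3 − 28.8 = -1.5
x=10: ŷ = 6 + 3.8·10 = 44; r = 42.5 − 44 = -1.5
x=14: ŷ = 6 + 3.8·14 = 59.2; r = 57.7 − 59.2 = -1.5
x=22: ŷ = 6 + 3.8·22 = 89.6; r = 91.1 − 89.6 = 1.5
Largest |r| is 3 at x = 4, residual 3.

x = 4, r = 3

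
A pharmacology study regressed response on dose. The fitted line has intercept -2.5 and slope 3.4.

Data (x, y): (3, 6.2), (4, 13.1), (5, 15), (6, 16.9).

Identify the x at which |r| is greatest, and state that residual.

x = 4, r = 2

x=3: ŷ = -2.5 + 3.4·3 = 7.7; r = 6.2 − 7.7 = -1.5
x=4: ŷ = -2.5 + 3.4·4 = 11.1; r = 13.1 − 11.1 = 2
x=5: ŷ = -2.5 + 3.4·5 = 14.5; r = 15 − 14.5 = 0.5
x=6: ŷ = -2.5 + 3.4·6 = 17.9; r = 16.9 − 17.9 = -1
Largest |r| is 2 at x = 4, residual 2.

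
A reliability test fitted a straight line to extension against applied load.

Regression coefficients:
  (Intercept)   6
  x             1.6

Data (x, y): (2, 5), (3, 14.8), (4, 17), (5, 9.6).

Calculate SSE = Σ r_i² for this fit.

x=2: ŷ = 6 + 1.6·2 = 9.2; r = 5 − 9.2 = -4.2
x=3: ŷ = 6 + 1.6·3 = 10.8; r = 14.8 − 10.8 = 4
x=4: ŷ = 6 + 1.6·4 = 12.4; r = 17 − 12.4 = 4.6
x=5: ŷ = 6 + 1.6·5 = 14; r = 9.6 − 14 = -4.4
SSE = 17.64 + 16 + 21.16 + 19.36 = 74.16

SSE = 74.16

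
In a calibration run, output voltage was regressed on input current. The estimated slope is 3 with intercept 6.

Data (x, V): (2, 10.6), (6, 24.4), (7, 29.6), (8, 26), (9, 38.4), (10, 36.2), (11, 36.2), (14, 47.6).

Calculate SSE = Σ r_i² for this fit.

SSE = 62.08

x=2: ŷ = 6 + 3·2 = 12; r = 10.6 − 12 = -1.4
x=6: ŷ = 6 + 3·6 = 24; r = 24.4 − 24 = 0.4
x=7: ŷ = 6 + 3·7 = 27; r = 29.6 − 27 = 2.6
x=8: ŷ = 6 + 3·8 = 30; r = 26 − 30 = -4
x=9: ŷ = 6 + 3·9 = 33; r = 38.4 − 33 = 5.4
x=10: ŷ = 6 + 3·10 = 36; r = 36.2 − 36 = 0.2
x=11: ŷ = 6 + 3·11 = 39; r = 36.2 − 39 = -2.8
x=14: ŷ = 6 + 3·14 = 48; r = 47.6 − 48 = -0.4
SSE = 1.96 + 0.16 + 6.76 + 16 + 29.16 + 0.04 + 7.84 + 0.16 = 62.08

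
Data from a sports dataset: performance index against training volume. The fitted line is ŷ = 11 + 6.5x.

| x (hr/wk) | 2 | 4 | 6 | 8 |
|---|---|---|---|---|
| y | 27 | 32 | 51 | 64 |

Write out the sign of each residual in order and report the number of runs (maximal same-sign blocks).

x=2: ŷ = 11 + 6.5·2 = 24; r = 27 − 24 = 3
x=4: ŷ = 11 + 6.5·4 = 37; r = 32 − 37 = -5
x=6: ŷ = 11 + 6.5·6 = 50; r = 51 − 50 = 1
x=8: ŷ = 11 + 6.5·8 = 63; r = 64 − 63 = 1
Signs: + − + +
Runs: +×1, −×1, +×2 → 3

3 runs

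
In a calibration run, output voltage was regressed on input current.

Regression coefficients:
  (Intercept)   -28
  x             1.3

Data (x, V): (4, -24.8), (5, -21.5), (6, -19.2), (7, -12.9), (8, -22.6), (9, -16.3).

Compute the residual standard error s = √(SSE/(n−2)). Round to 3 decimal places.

s = 4.062

x=4: V̂ = -28 + 1.3·4 = -22.8; r = -24.8 − (-22.8) = -2
x=5: V̂ = -28 + 1.3·5 = -21.5; r = -21.5 − (-21.5) = 0
x=6: V̂ = -28 + 1.3·6 = -20.2; r = -19.2 − (-20.2) = 1
x=7: V̂ = -28 + 1.3·7 = -18.9; r = -12.9 − (-18.9) = 6
x=8: V̂ = -28 + 1.3·8 = -17.6; r = -22.6 − (-17.6) = -5
x=9: V̂ = -28 + 1.3·9 = -16.3; r = -16.3 − (-16.3) = 0
SSE = 4 + 0 + 1 + 36 + 25 + 0 = 66
s = √(66/4) = √16.5 ≈ 4.062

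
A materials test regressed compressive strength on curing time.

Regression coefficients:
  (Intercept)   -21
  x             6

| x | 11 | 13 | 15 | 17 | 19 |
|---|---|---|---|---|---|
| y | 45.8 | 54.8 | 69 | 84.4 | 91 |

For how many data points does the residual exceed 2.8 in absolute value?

1

x=11: ŷ = -21 + 6·11 = 45; e = 45.8 − 45 = 0.8
x=13: ŷ = -21 + 6·13 = 57; e = 54.8 − 57 = -2.2
x=15: ŷ = -21 + 6·15 = 69; e = 69 − 69 = 0
x=17: ŷ = -21 + 6·17 = 81; e = 84.4 − 81 = 3.4
x=19: ŷ = -21 + 6·19 = 93; e = 91 − 93 = -2
|e| > 2.8: x=17 (|e|=3.4) → 1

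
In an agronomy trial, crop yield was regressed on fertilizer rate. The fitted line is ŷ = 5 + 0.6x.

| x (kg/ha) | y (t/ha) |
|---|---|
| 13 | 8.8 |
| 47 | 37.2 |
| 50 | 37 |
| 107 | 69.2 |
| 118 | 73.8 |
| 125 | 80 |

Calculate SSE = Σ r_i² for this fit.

SSE = 40

x=13: ŷ = 5 + 0.6·13 = 12.8; r = 8.8 − 12.8 = -4
x=47: ŷ = 5 + 0.6·47 = 33.2; r = 37.2 − 33.2 = 4
x=50: ŷ = 5 + 0.6·50 = 35; r = 37 − 35 = 2
x=107: ŷ = 5 + 0.6·107 = 69.2; r = 69.2 − 69.2 = 0
x=118: ŷ = 5 + 0.6·118 = 75.8; r = 73.8 − 75.8 = -2
x=125: ŷ = 5 + 0.6·125 = 80; r = 80 − 80 = 0
SSE = 16 + 16 + 4 + 0 + 4 + 0 = 40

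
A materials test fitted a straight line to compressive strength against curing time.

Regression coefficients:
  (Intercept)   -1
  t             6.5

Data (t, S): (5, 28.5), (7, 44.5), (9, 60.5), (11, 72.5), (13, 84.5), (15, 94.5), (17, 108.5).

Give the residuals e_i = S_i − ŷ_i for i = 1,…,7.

t=5: ŷ = -1 + 6.5·5 = 31.5; e = 28.5 − 31.5 = -3
t=7: ŷ = -1 + 6.5·7 = 44.5; e = 44.5 − 44.5 = 0
t=9: ŷ = -1 + 6.5·9 = 57.5; e = 60.5 − 57.5 = 3
t=11: ŷ = -1 + 6.5·11 = 70.5; e = 72.5 − 70.5 = 2
t=13: ŷ = -1 + 6.5·13 = 83.5; e = 84.5 − 83.5 = 1
t=15: ŷ = -1 + 6.5·15 = 96.5; e = 94.5 − 96.5 = -2
t=17: ŷ = -1 + 6.5·17 = 109.5; e = 108.5 − 109.5 = -1

-3, 0, 3, 2, 1, -2, -1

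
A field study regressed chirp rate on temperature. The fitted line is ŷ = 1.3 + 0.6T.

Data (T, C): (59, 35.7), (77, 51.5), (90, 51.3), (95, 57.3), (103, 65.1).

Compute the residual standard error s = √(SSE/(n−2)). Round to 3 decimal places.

s = 3.559

T=59: ŷ = 1.3 + 0.6·59 = 36.7; e = 35.7 − 36.7 = -1
T=77: ŷ = 1.3 + 0.6·77 = 47.5; e = 51.5 − 47.5 = 4
T=90: ŷ = 1.3 + 0.6·90 = 55.3; e = 51.3 − 55.3 = -4
T=95: ŷ = 1.3 + 0.6·95 = 58.3; e = 57.3 − 58.3 = -1
T=103: ŷ = 1.3 + 0.6·103 = 63.1; e = 65.1 − 63.1 = 2
SSE = 1 + 16 + 16 + 1 + 4 = 38
s = √(38/3) = √12.6667 ≈ 3.559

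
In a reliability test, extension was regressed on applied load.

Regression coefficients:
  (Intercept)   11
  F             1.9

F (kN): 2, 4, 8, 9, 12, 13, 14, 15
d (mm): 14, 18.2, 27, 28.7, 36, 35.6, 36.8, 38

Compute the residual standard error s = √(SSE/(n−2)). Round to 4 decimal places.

s = 1.2610

F=2: d̂ = 11 + 1.9·2 = 14.8; r = 14 − 14.8 = -0.8
F=4: d̂ = 11 + 1.9·4 = 18.6; r = 18.2 − 18.6 = -0.4
F=8: d̂ = 11 + 1.9·8 = 26.2; r = 27 − 26.2 = 0.8
F=9: d̂ = 11 + 1.9·9 = 28.1; r = 28.7 − 28.1 = 0.6
F=12: d̂ = 11 + 1.9·12 = 33.8; r = 36 − 33.8 = 2.2
F=13: d̂ = 11 + 1.9·13 = 35.7; r = 35.6 − 35.7 = -0.1
F=14: d̂ = 11 + 1.9·14 = 37.6; r = 36.8 − 37.6 = -0.8
F=15: d̂ = 11 + 1.9·15 = 39.5; r = 38 − 39.5 = -1.5
SSE = 0.64 + 0.16 + 0.64 + 0.36 + 4.84 + 0.01 + 0.64 + 2.25 = 9.54
s = √(9.54/6) = √1.59 ≈ 1.2610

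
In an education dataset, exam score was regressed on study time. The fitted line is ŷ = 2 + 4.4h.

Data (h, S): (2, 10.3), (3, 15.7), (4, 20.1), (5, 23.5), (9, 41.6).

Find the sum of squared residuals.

h=2: ŷ = 2 + 4.4·2 = 10.8; e = 10.3 − 10.8 = -0.5
h=3: ŷ = 2 + 4.4·3 = 15.2; e = 15.7 − 15.2 = 0.5
h=4: ŷ = 2 + 4.4·4 = 19.6; e = 20.1 − 19.6 = 0.5
h=5: ŷ = 2 + 4.4·5 = 24; e = 23.5 − 24 = -0.5
h=9: ŷ = 2 + 4.4·9 = 41.6; e = 41.6 − 41.6 = 0
SSE = 0.25 + 0.25 + 0.25 + 0.25 + 0 = 1

SSE = 1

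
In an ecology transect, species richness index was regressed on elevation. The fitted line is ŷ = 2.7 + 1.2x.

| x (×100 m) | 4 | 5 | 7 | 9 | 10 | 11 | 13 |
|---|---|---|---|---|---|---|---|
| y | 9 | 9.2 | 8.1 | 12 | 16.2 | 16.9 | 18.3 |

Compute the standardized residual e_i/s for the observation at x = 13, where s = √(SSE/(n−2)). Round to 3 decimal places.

0.000

x=4: ŷ = 2.7 + 1.2·4 = 7.5; e = 9 − 7.5 = 1.5
x=5: ŷ = 2.7 + 1.2·5 = 8.7; e = 9.2 − 8.7 = 0.5
x=7: ŷ = 2.7 + 1.2·7 = 11.1; e = 8.1 − 11.1 = -3
x=9: ŷ = 2.7 + 1.2·9 = 13.5; e = 12 − 13.5 = -1.5
x=10: ŷ = 2.7 + 1.2·10 = 14.7; e = 16.2 − 14.7 = 1.5
x=11: ŷ = 2.7 + 1.2·11 = 15.9; e = 16.9 − 15.9 = 1
x=13: ŷ = 2.7 + 1.2·13 = 18.3; e = 18.3 − 18.3 = 0
SSE = 2.25 + 0.25 + 9 + 2.25 + 2.25 + 1 + 0 = 17
s = √(17/5) = 1.84391
e/s = 0 / 1.84391 = 0.000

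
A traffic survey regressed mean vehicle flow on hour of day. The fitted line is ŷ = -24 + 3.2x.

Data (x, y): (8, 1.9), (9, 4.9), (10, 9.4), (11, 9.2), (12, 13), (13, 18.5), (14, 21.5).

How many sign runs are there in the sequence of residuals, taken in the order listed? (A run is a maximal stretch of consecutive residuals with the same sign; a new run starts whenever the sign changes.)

3 runs

x=8: ŷ = -24 + 3.2·8 = 1.6; r = 1.9 − 1.6 = 0.3
x=9: ŷ = -24 + 3.2·9 = 4.8; r = 4.9 − 4.8 = 0.1
x=10: ŷ = -24 + 3.2·10 = 8; r = 9.4 − 8 = 1.4
x=11: ŷ = -24 + 3.2·11 = 11.2; r = 9.2 − 11.2 = -2
x=12: ŷ = -24 + 3.2·12 = 14.4; r = 13 − 14.4 = -1.4
x=13: ŷ = -24 + 3.2·13 = 17.6; r = 18.5 − 17.6 = 0.9
x=14: ŷ = -24 + 3.2·14 = 20.8; r = 21.5 − 20.8 = 0.7
Signs: + + + − − + +
Runs: +×3, −×2, +×2 → 3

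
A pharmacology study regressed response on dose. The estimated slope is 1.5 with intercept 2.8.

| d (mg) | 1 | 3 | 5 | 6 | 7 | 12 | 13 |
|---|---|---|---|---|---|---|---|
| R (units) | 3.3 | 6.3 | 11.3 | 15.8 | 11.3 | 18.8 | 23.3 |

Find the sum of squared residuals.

SSE = 28

d=1: ŷ = 2.8 + 1.5·1 = 4.3; e = 3.3 − 4.3 = -1
d=3: ŷ = 2.8 + 1.5·3 = 7.3; e = 6.3 − 7.3 = -1
d=5: ŷ = 2.8 + 1.5·5 = 10.3; e = 11.3 − 10.3 = 1
d=6: ŷ = 2.8 + 1.5·6 = 11.8; e = 15.8 − 11.8 = 4
d=7: ŷ = 2.8 + 1.5·7 = 13.3; e = 11.3 − 13.3 = -2
d=12: ŷ = 2.8 + 1.5·12 = 20.8; e = 18.8 − 20.8 = -2
d=13: ŷ = 2.8 + 1.5·13 = 22.3; e = 23.3 − 22.3 = 1
SSE = 1 + 1 + 1 + 16 + 4 + 4 + 1 = 28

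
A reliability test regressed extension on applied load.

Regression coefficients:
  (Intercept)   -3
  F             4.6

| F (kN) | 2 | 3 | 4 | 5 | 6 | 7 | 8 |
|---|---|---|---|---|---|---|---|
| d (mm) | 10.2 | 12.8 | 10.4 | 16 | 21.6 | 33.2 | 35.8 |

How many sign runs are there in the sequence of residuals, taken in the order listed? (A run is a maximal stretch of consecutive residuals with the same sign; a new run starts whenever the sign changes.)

3 runs

F=2: ŷ = -3 + 4.6·2 = 6.2; e = 10.2 − 6.2 = 4
F=3: ŷ = -3 + 4.6·3 = 10.8; e = 12.8 − 10.8 = 2
F=4: ŷ = -3 + 4.6·4 = 15.4; e = 10.4 − 15.4 = -5
F=5: ŷ = -3 + 4.6·5 = 20; e = 16 − 20 = -4
F=6: ŷ = -3 + 4.6·6 = 24.6; e = 21.6 − 24.6 = -3
F=7: ŷ = -3 + 4.6·7 = 29.2; e = 33.2 − 29.2 = 4
F=8: ŷ = -3 + 4.6·8 = 33.8; e = 35.8 − 33.8 = 2
Signs: + + − − − + +
Runs: +×2, −×3, +×2 → 3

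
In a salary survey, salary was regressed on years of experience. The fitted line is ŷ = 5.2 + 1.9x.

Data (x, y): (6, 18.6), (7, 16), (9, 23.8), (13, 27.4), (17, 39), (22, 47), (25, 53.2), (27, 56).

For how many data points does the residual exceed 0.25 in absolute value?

x=6: ŷ = 5.2 + 1.9·6 = 16.6; e = 18.6 − 16.6 = 2
x=7: ŷ = 5.2 + 1.9·7 = 18.5; e = 16 − 18.5 = -2.5
x=9: ŷ = 5.2 + 1.9·9 = 22.3; e = 23.8 − 22.3 = 1.5
x=13: ŷ = 5.2 + 1.9·13 = 29.9; e = 27.4 − 29.9 = -2.5
x=17: ŷ = 5.2 + 1.9·17 = 37.5; e = 39 − 37.5 = 1.5
x=22: ŷ = 5.2 + 1.9·22 = 47; e = 47 − 47 = 0
x=25: ŷ = 5.2 + 1.9·25 = 52.7; e = 53.2 − 52.7 = 0.5
x=27: ŷ = 5.2 + 1.9·27 = 56.5; e = 56 − 56.5 = -0.5
|e| > 0.25: x=6 (|e|=2), x=7 (|e|=2.5), x=9 (|e|=1.5), x=13 (|e|=2.5), x=17 (|e|=1.5), x=25 (|e|=0.5), x=27 (|e|=0.5) → 7

7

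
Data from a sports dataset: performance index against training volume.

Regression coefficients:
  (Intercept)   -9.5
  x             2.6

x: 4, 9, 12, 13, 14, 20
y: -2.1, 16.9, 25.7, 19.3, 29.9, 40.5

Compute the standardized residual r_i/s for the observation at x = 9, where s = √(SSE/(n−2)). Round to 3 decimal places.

x=4: ŷ = -9.5 + 2.6·4 = 0.9; r = -2.1 − 0.9 = -3
x=9: ŷ = -9.5 + 2.6·9 = 13.9; r = 16.9 − 13.9 = 3
x=12: ŷ = -9.5 + 2.6·12 = 21.7; r = 25.7 − 21.7 = 4
x=13: ŷ = -9.5 + 2.6·13 = 24.3; r = 19.3 − 24.3 = -5
x=14: ŷ = -9.5 + 2.6·14 = 26.9; r = 29.9 − 26.9 = 3
x=20: ŷ = -9.5 + 2.6·20 = 42.5; r = 40.5 − 42.5 = -2
SSE = 9 + 9 + 16 + 25 + 9 + 4 = 72
s = √(72/4) = 4.24264
r/s = 3 / 4.24264 = 0.707

0.707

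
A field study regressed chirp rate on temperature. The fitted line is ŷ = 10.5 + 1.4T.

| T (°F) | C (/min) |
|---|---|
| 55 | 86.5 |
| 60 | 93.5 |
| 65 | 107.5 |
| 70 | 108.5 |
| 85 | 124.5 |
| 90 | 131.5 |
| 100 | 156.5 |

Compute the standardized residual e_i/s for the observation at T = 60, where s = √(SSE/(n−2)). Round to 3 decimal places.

T=55: ŷ = 10.5 + 1.4·55 = 87.5; e = 86.5 − 87.5 = -1
T=60: ŷ = 10.5 + 1.4·60 = 94.5; e = 93.5 − 94.5 = -1
T=65: ŷ = 10.5 + 1.4·65 = 101.5; e = 107.5 − 101.5 = 6
T=70: ŷ = 10.5 + 1.4·70 = 108.5; e = 108.5 − 108.5 = 0
T=85: ŷ = 10.5 + 1.4·85 = 129.5; e = 124.5 − 129.5 = -5
T=90: ŷ = 10.5 + 1.4·90 = 136.5; e = 131.5 − 136.5 = -5
T=100: ŷ = 10.5 + 1.4·100 = 150.5; e = 156.5 − 150.5 = 6
SSE = 1 + 1 + 36 + 0 + 25 + 25 + 36 = 124
s = √(124/5) = 4.97996
e/s = -1 / 4.97996 = -0.201

-0.201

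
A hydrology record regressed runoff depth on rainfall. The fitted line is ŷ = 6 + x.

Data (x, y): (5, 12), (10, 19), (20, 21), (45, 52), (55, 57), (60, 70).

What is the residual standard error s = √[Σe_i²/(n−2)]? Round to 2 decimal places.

s = 4.12

x=5: ŷ = 6 + 5 = 11; e = 12 − 11 = 1
x=10: ŷ = 6 + 10 = 16; e = 19 − 16 = 3
x=20: ŷ = 6 + 20 = 26; e = 21 − 26 = -5
x=45: ŷ = 6 + 45 = 51; e = 52 − 51 = 1
x=55: ŷ = 6 + 55 = 61; e = 57 − 61 = -4
x=60: ŷ = 6 + 60 = 66; e = 70 − 66 = 4
SSE = 1 + 9 + 25 + 1 + 16 + 16 = 68
s = √(68/4) = √17 ≈ 4.12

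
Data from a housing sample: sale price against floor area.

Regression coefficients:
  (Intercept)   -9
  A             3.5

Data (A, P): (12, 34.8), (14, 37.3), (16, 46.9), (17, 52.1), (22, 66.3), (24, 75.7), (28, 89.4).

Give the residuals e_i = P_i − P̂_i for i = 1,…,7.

A=12: P̂ = -9 + 3.5·12 = 33; e = 34.8 − 33 = 1.8
A=14: P̂ = -9 + 3.5·14 = 40; e = 37.3 − 40 = -2.7
A=16: P̂ = -9 + 3.5·16 = 47; e = 46.9 − 47 = -0.1
A=17: P̂ = -9 + 3.5·17 = 50.5; e = 52.1 − 50.5 = 1.6
A=22: P̂ = -9 + 3.5·22 = 68; e = 66.3 − 68 = -1.7
A=24: P̂ = -9 + 3.5·24 = 75; e = 75.7 − 75 = 0.7
A=28: P̂ = -9 + 3.5·28 = 89; e = 89.4 − 89 = 0.4

1.8, -2.7, -0.1, 1.6, -1.7, 0.7, 0.4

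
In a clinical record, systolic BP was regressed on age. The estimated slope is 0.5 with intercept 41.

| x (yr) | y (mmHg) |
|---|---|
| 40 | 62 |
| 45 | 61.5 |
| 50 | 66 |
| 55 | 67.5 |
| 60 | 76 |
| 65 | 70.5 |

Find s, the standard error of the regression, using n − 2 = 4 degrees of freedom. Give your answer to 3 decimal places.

x=40: ŷ = 41 + 0.5·40 = 61; r = 62 − 61 = 1
x=45: ŷ = 41 + 0.5·45 = 63.5; r = 61.5 − 63.5 = -2
x=50: ŷ = 41 + 0.5·50 = 66; r = 66 − 66 = 0
x=55: ŷ = 41 + 0.5·55 = 68.5; r = 67.5 − 68.5 = -1
x=60: ŷ = 41 + 0.5·60 = 71; r = 76 − 71 = 5
x=65: ŷ = 41 + 0.5·65 = 73.5; r = 70.5 − 73.5 = -3
SSE = 1 + 4 + 0 + 1 + 25 + 9 = 40
s = √(40/4) = √10 ≈ 3.162

s = 3.162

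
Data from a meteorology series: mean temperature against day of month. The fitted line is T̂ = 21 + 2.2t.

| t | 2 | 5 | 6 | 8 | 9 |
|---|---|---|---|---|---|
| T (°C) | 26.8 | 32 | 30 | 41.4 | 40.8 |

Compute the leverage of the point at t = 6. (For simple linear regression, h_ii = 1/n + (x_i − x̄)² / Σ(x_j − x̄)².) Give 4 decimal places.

t̄ = (2 + 5 + 6 + 8 + 9)/5 = 6
Σ(t − t̄)² = 16 + 1 + 0 + 4 + 9 = 30
h = 1/5 + (0)²/30 = 0.2 + 0 = 0.2000

h = 0.2000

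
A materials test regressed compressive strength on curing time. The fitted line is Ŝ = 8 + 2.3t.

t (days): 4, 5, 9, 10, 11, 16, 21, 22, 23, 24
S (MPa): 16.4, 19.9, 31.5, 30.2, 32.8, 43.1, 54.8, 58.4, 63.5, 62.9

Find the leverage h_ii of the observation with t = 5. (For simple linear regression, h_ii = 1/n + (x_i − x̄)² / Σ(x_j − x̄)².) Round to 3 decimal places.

t̄ = (4 + 5 + 9 + 10 + 11 + 16 + 21 + 22 + 23 + 24)/10 = 14.5
Σ(t − t̄)² = 110.25 + 90.25 + 30.25 + 20.25 + 12.25 + 2.25 + 42.25 + 56.25 + 72.25 + 90.25 = 526.5
h = 1/10 + (-9.5)²/526.5 = 0.1 + 0.171415 = 0.271

h = 0.271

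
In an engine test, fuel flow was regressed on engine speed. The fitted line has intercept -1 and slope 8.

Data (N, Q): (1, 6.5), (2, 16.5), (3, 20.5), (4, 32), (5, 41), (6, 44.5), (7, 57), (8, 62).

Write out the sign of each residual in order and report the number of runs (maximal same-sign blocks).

7 runs

N=1: ŷ = -1 + 8·1 = 7; r = 6.5 − 7 = -0.5
N=2: ŷ = -1 + 8·2 = 15; r = 16.5 − 15 = 1.5
N=3: ŷ = -1 + 8·3 = 23; r = 20.5 − 23 = -2.5
N=4: ŷ = -1 + 8·4 = 31; r = 32 − 31 = 1
N=5: ŷ = -1 + 8·5 = 39; r = 41 − 39 = 2
N=6: ŷ = -1 + 8·6 = 47; r = 44.5 − 47 = -2.5
N=7: ŷ = -1 + 8·7 = 55; r = 57 − 55 = 2
N=8: ŷ = -1 + 8·8 = 63; r = 62 − 63 = -1
Signs: − + − + + − + −
Runs: −×1, +×1, −×1, +×2, −×1, +×1, −×1 → 7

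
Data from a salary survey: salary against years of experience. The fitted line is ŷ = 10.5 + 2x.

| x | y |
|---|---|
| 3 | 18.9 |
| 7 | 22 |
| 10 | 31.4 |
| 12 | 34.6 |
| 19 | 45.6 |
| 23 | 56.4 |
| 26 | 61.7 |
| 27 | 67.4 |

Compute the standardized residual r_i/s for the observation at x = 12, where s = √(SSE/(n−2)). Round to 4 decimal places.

0.0445

x=3: ŷ = 10.5 + 2·3 = 16.5; r = 18.9 − 16.5 = 2.4
x=7: ŷ = 10.5 + 2·7 = 24.5; r = 22 − 24.5 = -2.5
x=10: ŷ = 10.5 + 2·10 = 30.5; r = 31.4 − 30.5 = 0.9
x=12: ŷ = 10.5 + 2·12 = 34.5; r = 34.6 − 34.5 = 0.1
x=19: ŷ = 10.5 + 2·19 = 48.5; r = 45.6 − 48.5 = -2.9
x=23: ŷ = 10.5 + 2·23 = 56.5; r = 56.4 − 56.5 = -0.1
x=26: ŷ = 10.5 + 2·26 = 62.5; r = 61.7 − 62.5 = -0.8
x=27: ŷ = 10.5 + 2·27 = 64.5; r = 67.4 − 64.5 = 2.9
SSE = 5.76 + 6.25 + 0.81 + 0.01 + 8.41 + 0.01 + 0.64 + 8.41 = 30.3
s = √(30.3/6) = 2.24722
r/s = 0.1 / 2.24722 = 0.0445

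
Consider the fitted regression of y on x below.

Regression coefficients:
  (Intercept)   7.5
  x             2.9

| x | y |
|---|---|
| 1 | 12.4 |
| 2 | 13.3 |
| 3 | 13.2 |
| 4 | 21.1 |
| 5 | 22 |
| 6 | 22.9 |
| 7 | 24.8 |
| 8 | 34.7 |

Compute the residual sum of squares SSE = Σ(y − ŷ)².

x=1: ŷ = 7.5 + 2.9·1 = 10.4; r = 12.4 − 10.4 = 2
x=2: ŷ = 7.5 + 2.9·2 = 13.3; r = 13.3 − 13.3 = 0
x=3: ŷ = 7.5 + 2.9·3 = 16.2; r = 13.2 − 16.2 = -3
x=4: ŷ = 7.5 + 2.9·4 = 19.1; r = 21.1 − 19.1 = 2
x=5: ŷ = 7.5 + 2.9·5 = 22; r = 22 − 22 = 0
x=6: ŷ = 7.5 + 2.9·6 = 24.9; r = 22.9 − 24.9 = -2
x=7: ŷ = 7.5 + 2.9·7 = 27.8; r = 24.8 − 27.8 = -3
x=8: ŷ = 7.5 + 2.9·8 = 30.7; r = 34.7 − 30.7 = 4
SSE = 4 + 0 + 9 + 4 + 0 + 4 + 9 + 16 = 46

SSE = 46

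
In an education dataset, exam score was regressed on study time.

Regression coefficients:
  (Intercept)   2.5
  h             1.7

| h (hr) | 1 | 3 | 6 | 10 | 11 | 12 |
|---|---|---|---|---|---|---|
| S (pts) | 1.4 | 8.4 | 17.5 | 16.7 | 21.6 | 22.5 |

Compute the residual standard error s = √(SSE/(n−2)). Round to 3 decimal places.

h=1: ŷ = 2.5 + 1.7·1 = 4.2; r = 1.4 − 4.2 = -2.8
h=3: ŷ = 2.5 + 1.7·3 = 7.6; r = 8.4 − 7.6 = 0.8
h=6: ŷ = 2.5 + 1.7·6 = 12.7; r = 17.5 − 12.7 = 4.8
h=10: ŷ = 2.5 + 1.7·10 = 19.5; r = 16.7 − 19.5 = -2.8
h=11: ŷ = 2.5 + 1.7·11 = 21.2; r = 21.6 − 21.2 = 0.4
h=12: ŷ = 2.5 + 1.7·12 = 22.9; r = 22.5 − 22.9 = -0.4
SSE = 7.84 + 0.64 + 23.04 + 7.84 + 0.16 + 0.16 = 39.68
s = √(39.68/4) = √9.92 ≈ 3.150

s = 3.150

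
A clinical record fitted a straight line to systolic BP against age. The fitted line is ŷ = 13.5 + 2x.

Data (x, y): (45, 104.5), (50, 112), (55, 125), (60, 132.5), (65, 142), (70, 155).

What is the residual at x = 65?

e = -1.5

ŷ = 13.5 + 2·65 = 143.5
e = 142 − 143.5 = -1.5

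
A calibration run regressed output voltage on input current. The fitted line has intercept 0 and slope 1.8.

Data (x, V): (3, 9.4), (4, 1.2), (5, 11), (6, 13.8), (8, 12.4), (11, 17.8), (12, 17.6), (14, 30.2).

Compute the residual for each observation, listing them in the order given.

x=3: ŷ = 1.8·3 = 5.4; e = 9.4 − 5.4 = 4
x=4: ŷ = 1.8·4 = 7.2; e = 1.2 − 7.2 = -6
x=5: ŷ = 1.8·5 = 9; e = 11 − 9 = 2
x=6: ŷ = 1.8·6 = 10.8; e = 13.8 − 10.8 = 3
x=8: ŷ = 1.8·8 = 14.4; e = 12.4 − 14.4 = -2
x=11: ŷ = 1.8·11 = 19.8; e = 17.8 − 19.8 = -2
x=12: ŷ = 1.8·12 = 21.6; e = 17.6 − 21.6 = -4
x=14: ŷ = 1.8·14 = 25.2; e = 30.2 − 25.2 = 5

4, -6, 2, 3, -2, -2, -4, 5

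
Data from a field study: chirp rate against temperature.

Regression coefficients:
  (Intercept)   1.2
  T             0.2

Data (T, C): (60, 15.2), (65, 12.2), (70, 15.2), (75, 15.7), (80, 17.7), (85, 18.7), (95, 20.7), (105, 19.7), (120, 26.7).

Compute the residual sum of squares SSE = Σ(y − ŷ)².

SSE = 17.5

T=60: ŷ = 1.2 + 0.2·60 = 13.2; r = 15.2 − 13.2 = 2
T=65: ŷ = 1.2 + 0.2·65 = 14.2; r = 12.2 − 14.2 = -2
T=70: ŷ = 1.2 + 0.2·70 = 15.2; r = 15.2 − 15.2 = 0
T=75: ŷ = 1.2 + 0.2·75 = 16.2; r = 15.7 − 16.2 = -0.5
T=80: ŷ = 1.2 + 0.2·80 = 17.2; r = 17.7 − 17.2 = 0.5
T=85: ŷ = 1.2 + 0.2·85 = 18.2; r = 18.7 − 18.2 = 0.5
T=95: ŷ = 1.2 + 0.2·95 = 20.2; r = 20.7 − 20.2 = 0.5
T=105: ŷ = 1.2 + 0.2·105 = 22.2; r = 19.7 − 22.2 = -2.5
T=120: ŷ = 1.2 + 0.2·120 = 25.2; r = 26.7 − 25.2 = 1.5
SSE = 4 + 4 + 0 + 0.25 + 0.25 + 0.25 + 0.25 + 6.25 + 2.25 = 17.5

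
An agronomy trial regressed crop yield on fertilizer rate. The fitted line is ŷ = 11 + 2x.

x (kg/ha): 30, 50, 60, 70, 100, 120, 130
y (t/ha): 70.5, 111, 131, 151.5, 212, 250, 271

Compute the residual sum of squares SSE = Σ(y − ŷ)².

x=30: ŷ = 11 + 2·30 = 71; e = 70.5 − 71 = -0.5
x=50: ŷ = 11 + 2·50 = 111; e = 111 − 111 = 0
x=60: ŷ = 11 + 2·60 = 131; e = 131 − 131 = 0
x=70: ŷ = 11 + 2·70 = 151; e = 151.5 − 151 = 0.5
x=100: ŷ = 11 + 2·100 = 211; e = 212 − 211 = 1
x=120: ŷ = 11 + 2·120 = 251; e = 250 − 251 = -1
x=130: ŷ = 11 + 2·130 = 271; e = 271 − 271 = 0
SSE = 0.25 + 0 + 0 + 0.25 + 1 + 1 + 0 = 2.5

SSE = 2.5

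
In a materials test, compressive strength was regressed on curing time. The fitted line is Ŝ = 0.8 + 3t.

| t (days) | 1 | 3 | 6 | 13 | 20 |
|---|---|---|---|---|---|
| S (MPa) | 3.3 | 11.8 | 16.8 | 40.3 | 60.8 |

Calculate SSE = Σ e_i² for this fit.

SSE = 8.5

t=1: Ŝ = 0.8 + 3·1 = 3.8; e = 3.3 − 3.8 = -0.5
t=3: Ŝ = 0.8 + 3·3 = 9.8; e = 11.8 − 9.8 = 2
t=6: Ŝ = 0.8 + 3·6 = 18.8; e = 16.8 − 18.8 = -2
t=13: Ŝ = 0.8 + 3·13 = 39.8; e = 40.3 − 39.8 = 0.5
t=20: Ŝ = 0.8 + 3·20 = 60.8; e = 60.8 − 60.8 = 0
SSE = 0.25 + 4 + 4 + 0.25 + 0 = 8.5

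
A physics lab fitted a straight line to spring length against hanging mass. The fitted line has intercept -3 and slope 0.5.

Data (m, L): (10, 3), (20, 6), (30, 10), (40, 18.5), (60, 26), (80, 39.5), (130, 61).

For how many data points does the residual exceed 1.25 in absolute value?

m=10: ŷ = -3 + 0.5·10 = 2; r = 3 − 2 = 1
m=20: ŷ = -3 + 0.5·20 = 7; r = 6 − 7 = -1
m=30: ŷ = -3 + 0.5·30 = 12; r = 10 − 12 = -2
m=40: ŷ = -3 + 0.5·40 = 17; r = 18.5 − 17 = 1.5
m=60: ŷ = -3 + 0.5·60 = 27; r = 26 − 27 = -1
m=80: ŷ = -3 + 0.5·80 = 37; r = 39.5 − 37 = 2.5
m=130: ŷ = -3 + 0.5·130 = 62; r = 61 − 62 = -1
|r| > 1.25: m=30 (|r|=2), m=40 (|r|=1.5), m=80 (|r|=2.5) → 3

3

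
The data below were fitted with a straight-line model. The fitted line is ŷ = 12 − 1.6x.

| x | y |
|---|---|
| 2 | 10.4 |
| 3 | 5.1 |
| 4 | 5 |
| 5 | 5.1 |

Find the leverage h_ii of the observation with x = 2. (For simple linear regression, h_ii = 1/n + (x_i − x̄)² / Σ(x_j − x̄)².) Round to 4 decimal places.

x̄ = (2 + 3 + 4 + 5)/4 = 3.5
Σ(x − x̄)² = 2.25 + 0.25 + 0.25 + 2.25 = 5
h = 1/4 + (-1.5)²/5 = 0.25 + 0.45 = 0.7000

h = 0.7000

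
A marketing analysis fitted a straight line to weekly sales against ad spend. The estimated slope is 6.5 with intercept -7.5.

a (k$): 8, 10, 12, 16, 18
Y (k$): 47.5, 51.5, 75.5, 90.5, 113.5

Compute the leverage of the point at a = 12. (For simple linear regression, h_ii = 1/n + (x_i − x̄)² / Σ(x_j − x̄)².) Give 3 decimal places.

h = 0.209

ā = (8 + 10 + 12 + 16 + 18)/5 = 12.8
Σ(a − ā)² = 23.04 + 7.84 + 0.64 + 10.24 + 27.04 = 68.8
h = 1/5 + (-0.8)²/68.8 = 0.2 + 0.00930233 = 0.209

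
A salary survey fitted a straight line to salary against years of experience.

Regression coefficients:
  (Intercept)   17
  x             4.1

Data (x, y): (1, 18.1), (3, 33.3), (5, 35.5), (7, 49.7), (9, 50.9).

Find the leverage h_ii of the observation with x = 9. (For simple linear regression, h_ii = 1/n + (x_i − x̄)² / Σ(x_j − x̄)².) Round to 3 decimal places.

x̄ = (1 + 3 + 5 + 7 + 9)/5 = 5
Σ(x − x̄)² = 16 + 4 + 0 + 4 + 16 = 40
h = 1/5 + (4)²/40 = 0.2 + 0.4 = 0.600

h = 0.600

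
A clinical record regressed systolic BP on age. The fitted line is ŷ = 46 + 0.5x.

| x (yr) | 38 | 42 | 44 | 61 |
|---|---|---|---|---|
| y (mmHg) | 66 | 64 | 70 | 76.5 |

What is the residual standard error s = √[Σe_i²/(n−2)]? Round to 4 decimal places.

x=38: ŷ = 46 + 0.5·38 = 65; e = 66 − 65 = 1
x=42: ŷ = 46 + 0.5·42 = 67; e = 64 − 67 = -3
x=44: ŷ = 46 + 0.5·44 = 68; e = 70 − 68 = 2
x=61: ŷ = 46 + 0.5·61 = 76.5; e = 76.5 − 76.5 = 0
SSE = 1 + 9 + 4 + 0 = 14
s = √(14/2) = √7 ≈ 2.6458

s = 2.6458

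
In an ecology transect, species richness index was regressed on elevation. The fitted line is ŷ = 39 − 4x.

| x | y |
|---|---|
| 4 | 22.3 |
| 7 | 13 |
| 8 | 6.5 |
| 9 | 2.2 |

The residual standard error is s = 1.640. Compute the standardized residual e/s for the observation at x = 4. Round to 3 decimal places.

-0.427

ŷ = 39 − 4·4 = 23
e = 22.3 − 23 = -0.7
e/s = -0.7 / 1.640 = -0.427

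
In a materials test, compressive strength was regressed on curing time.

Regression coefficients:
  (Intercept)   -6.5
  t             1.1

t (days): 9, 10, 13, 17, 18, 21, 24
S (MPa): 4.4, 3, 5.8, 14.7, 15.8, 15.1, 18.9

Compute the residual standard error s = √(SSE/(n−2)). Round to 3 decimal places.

s = 2.145

t=9: ŷ = -6.5 + 1.1·9 = 3.4; r = 4.4 − 3.4 = 1
t=10: ŷ = -6.5 + 1.1·10 = 4.5; r = 3 − 4.5 = -1.5
t=13: ŷ = -6.5 + 1.1·13 = 7.8; r = 5.8 − 7.8 = -2
t=17: ŷ = -6.5 + 1.1·17 = 12.2; r = 14.7 − 12.2 = 2.5
t=18: ŷ = -6.5 + 1.1·18 = 13.3; r = 15.8 − 13.3 = 2.5
t=21: ŷ = -6.5 + 1.1·21 = 16.6; r = 15.1 − 16.6 = -1.5
t=24: ŷ = -6.5 + 1.1·24 = 19.9; r = 18.9 − 19.9 = -1
SSE = 1 + 2.25 + 4 + 6.25 + 6.25 + 2.25 + 1 = 23
s = √(23/5) = √4.6 ≈ 2.145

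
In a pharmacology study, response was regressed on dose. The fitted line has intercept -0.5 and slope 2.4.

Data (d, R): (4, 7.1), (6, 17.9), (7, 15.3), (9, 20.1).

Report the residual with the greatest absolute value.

d=4: ŷ = -0.5 + 2.4·4 = 9.1; e = 7.1 − 9.1 = -2
d=6: ŷ = -0.5 + 2.4·6 = 13.9; e = 17.9 − 13.9 = 4
d=7: ŷ = -0.5 + 2.4·7 = 16.3; e = 15.3 − 16.3 = -1
d=9: ŷ = -0.5 + 2.4·9 = 21.1; e = 20.1 − 21.1 = -1
Largest |e| is 4 at d = 6, residual 4.

e = 4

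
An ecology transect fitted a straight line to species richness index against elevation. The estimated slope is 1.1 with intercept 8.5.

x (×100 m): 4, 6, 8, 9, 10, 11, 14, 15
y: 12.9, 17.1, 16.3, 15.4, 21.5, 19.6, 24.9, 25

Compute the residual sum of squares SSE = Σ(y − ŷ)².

SSE = 20

x=4: ŷ = 8.5 + 1.1·4 = 12.9; e = 12.9 − 12.9 = 0
x=6: ŷ = 8.5 + 1.1·6 = 15.1; e = 17.1 − 15.1 = 2
x=8: ŷ = 8.5 + 1.1·8 = 17.3; e = 16.3 − 17.3 = -1
x=9: ŷ = 8.5 + 1.1·9 = 18.4; e = 15.4 − 18.4 = -3
x=10: ŷ = 8.5 + 1.1·10 = 19.5; e = 21.5 − 19.5 = 2
x=11: ŷ = 8.5 + 1.1·11 = 20.6; e = 19.6 − 20.6 = -1
x=14: ŷ = 8.5 + 1.1·14 = 23.9; e = 24.9 − 23.9 = 1
x=15: ŷ = 8.5 + 1.1·15 = 25; e = 25 − 25 = 0
SSE = 0 + 4 + 1 + 9 + 4 + 1 + 1 + 0 = 20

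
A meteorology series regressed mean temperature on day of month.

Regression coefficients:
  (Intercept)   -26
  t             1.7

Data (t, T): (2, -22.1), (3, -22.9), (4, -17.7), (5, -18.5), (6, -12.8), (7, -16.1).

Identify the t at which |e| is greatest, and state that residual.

t = 6, e = 3

t=2: T̂ = -26 + 1.7·2 = -22.6; e = -22.1 − (-22.6) = 0.5
t=3: T̂ = -26 + 1.7·3 = -20.9; e = -22.9 − (-20.9) = -2
t=4: T̂ = -26 + 1.7·4 = -19.2; e = -17.7 − (-19.2) = 1.5
t=5: T̂ = -26 + 1.7·5 = -17.5; e = -18.5 − (-17.5) = -1
t=6: T̂ = -26 + 1.7·6 = -15.8; e = -12.8 − (-15.8) = 3
t=7: T̂ = -26 + 1.7·7 = -14.1; e = -16.1 − (-14.1) = -2
Largest |e| is 3 at t = 6, residual 3.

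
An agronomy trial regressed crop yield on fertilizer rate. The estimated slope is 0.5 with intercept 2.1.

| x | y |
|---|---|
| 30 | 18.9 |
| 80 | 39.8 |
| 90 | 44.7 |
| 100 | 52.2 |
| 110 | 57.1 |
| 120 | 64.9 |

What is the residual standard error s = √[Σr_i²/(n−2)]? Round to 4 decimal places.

x=30: ŷ = 2.1 + 0.5·30 = 17.1; r = 18.9 − 17.1 = 1.8
x=80: ŷ = 2.1 + 0.5·80 = 42.1; r = 39.8 − 42.1 = -2.3
x=90: ŷ = 2.1 + 0.5·90 = 47.1; r = 44.7 − 47.1 = -2.4
x=100: ŷ = 2.1 + 0.5·100 = 52.1; r = 52.2 − 52.1 = 0.1
x=110: ŷ = 2.1 + 0.5·110 = 57.1; r = 57.1 − 57.1 = 0
x=120: ŷ = 2.1 + 0.5·120 = 62.1; r = 64.9 − 62.1 = 2.8
SSE = 3.24 + 5.29 + 5.76 + 0.01 + 0 + 7.84 = 22.14
s = √(22.14/4) = √5.535 ≈ 2.3527

s = 2.3527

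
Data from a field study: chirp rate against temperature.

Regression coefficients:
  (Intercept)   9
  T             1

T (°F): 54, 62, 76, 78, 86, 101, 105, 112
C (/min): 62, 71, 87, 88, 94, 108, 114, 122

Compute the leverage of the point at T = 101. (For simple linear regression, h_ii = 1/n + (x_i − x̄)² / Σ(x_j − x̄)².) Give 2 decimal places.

T̄ = (54 + 62 + 76 + 78 + 86 + 101 + 105 + 112)/8 = 84.25
Σ(T − T̄)² = 915.062 + 495.062 + 68.0625 + 39.0625 + 3.0625 + 280.562 + 430.562 + 770.062 = 3001.5
h = 1/8 + (16.75)²/3001.5 = 0.125 + 0.0934741 = 0.22

h = 0.22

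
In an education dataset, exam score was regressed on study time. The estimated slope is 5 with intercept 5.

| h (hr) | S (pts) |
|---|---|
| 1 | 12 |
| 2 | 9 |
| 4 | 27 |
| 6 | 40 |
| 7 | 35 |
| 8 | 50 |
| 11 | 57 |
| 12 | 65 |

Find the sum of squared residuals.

SSE = 128

h=1: ŷ = 5 + 5·1 = 10; e = 12 − 10 = 2
h=2: ŷ = 5 + 5·2 = 15; e = 9 − 15 = -6
h=4: ŷ = 5 + 5·4 = 25; e = 27 − 25 = 2
h=6: ŷ = 5 + 5·6 = 35; e = 40 − 35 = 5
h=7: ŷ = 5 + 5·7 = 40; e = 35 − 40 = -5
h=8: ŷ = 5 + 5·8 = 45; e = 50 − 45 = 5
h=11: ŷ = 5 + 5·11 = 60; e = 57 − 60 = -3
h=12: ŷ = 5 + 5·12 = 65; e = 65 − 65 = 0
SSE = 4 + 36 + 4 + 25 + 25 + 25 + 9 + 0 = 128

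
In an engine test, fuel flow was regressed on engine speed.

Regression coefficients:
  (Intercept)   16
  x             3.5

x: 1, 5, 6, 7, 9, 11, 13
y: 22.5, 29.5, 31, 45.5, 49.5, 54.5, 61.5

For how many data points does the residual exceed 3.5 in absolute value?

3

x=1: ŷ = 16 + 3.5·1 = 19.5; e = 22.5 − 19.5 = 3
x=5: ŷ = 16 + 3.5·5 = 33.5; e = 29.5 − 33.5 = -4
x=6: ŷ = 16 + 3.5·6 = 37; e = 31 − 37 = -6
x=7: ŷ = 16 + 3.5·7 = 40.5; e = 45.5 − 40.5 = 5
x=9: ŷ = 16 + 3.5·9 = 47.5; e = 49.5 − 47.5 = 2
x=11: ŷ = 16 + 3.5·11 = 54.5; e = 54.5 − 54.5 = 0
x=13: ŷ = 16 + 3.5·13 = 61.5; e = 61.5 − 61.5 = 0
|e| > 3.5: x=5 (|e|=4), x=6 (|e|=6), x=7 (|e|=5) → 3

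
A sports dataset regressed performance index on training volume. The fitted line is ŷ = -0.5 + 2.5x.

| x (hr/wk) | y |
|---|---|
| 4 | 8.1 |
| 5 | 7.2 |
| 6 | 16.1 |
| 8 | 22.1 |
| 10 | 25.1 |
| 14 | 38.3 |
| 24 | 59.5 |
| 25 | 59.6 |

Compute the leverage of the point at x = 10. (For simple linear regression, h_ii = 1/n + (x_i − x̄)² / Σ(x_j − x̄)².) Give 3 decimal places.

h = 0.133

x̄ = (4 + 5 + 6 + 8 + 10 + 14 + 24 + 25)/8 = 12
Σ(x − x̄)² = 64 + 49 + 36 + 16 + 4 + 4 + 144 + 169 = 486
h = 1/8 + (-2)²/486 = 0.125 + 0.00823045 = 0.133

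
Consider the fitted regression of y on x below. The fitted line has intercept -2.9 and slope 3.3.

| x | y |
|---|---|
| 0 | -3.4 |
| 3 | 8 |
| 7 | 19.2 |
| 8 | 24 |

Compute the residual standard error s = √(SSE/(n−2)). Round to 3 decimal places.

s = 1.118

x=0: ŷ = -2.9 + 3.3·0 = -2.9; e = -3.4 − (-2.9) = -0.5
x=3: ŷ = -2.9 + 3.3·3 = 7; e = 8 − 7 = 1
x=7: ŷ = -2.9 + 3.3·7 = 20.2; e = 19.2 − 20.2 = -1
x=8: ŷ = -2.9 + 3.3·8 = 23.5; e = 24 − 23.5 = 0.5
SSE = 0.25 + 1 + 1 + 0.25 = 2.5
s = √(2.5/2) = √1.25 ≈ 1.118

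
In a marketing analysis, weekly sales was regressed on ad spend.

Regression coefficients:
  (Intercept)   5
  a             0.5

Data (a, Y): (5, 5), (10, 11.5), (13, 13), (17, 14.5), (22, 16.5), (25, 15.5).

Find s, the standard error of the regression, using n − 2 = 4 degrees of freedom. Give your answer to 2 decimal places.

s = 2.00

a=5: Ŷ = 5 + 0.5·5 = 7.5; r = 5 − 7.5 = -2.5
a=10: Ŷ = 5 + 0.5·10 = 10; r = 11.5 − 10 = 1.5
a=13: Ŷ = 5 + 0.5·13 = 11.5; r = 13 − 11.5 = 1.5
a=17: Ŷ = 5 + 0.5·17 = 13.5; r = 14.5 − 13.5 = 1
a=22: Ŷ = 5 + 0.5·22 = 16; r = 16.5 − 16 = 0.5
a=25: Ŷ = 5 + 0.5·25 = 17.5; r = 15.5 − 17.5 = -2
SSE = 6.25 + 2.25 + 2.25 + 1 + 0.25 + 4 = 16
s = √(16/4) = √4 ≈ 2.00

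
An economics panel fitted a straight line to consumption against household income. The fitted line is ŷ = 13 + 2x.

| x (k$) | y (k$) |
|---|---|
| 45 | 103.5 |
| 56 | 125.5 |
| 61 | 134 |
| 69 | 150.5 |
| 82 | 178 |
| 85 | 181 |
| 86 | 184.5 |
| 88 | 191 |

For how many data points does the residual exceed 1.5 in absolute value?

2

x=45: ŷ = 13 + 2·45 = 103; e = 103.5 − 103 = 0.5
x=56: ŷ = 13 + 2·56 = 125; e = 125.5 − 125 = 0.5
x=61: ŷ = 13 + 2·61 = 135; e = 134 − 135 = -1
x=69: ŷ = 13 + 2·69 = 151; e = 150.5 − 151 = -0.5
x=82: ŷ = 13 + 2·82 = 177; e = 178 − 177 = 1
x=85: ŷ = 13 + 2·85 = 183; e = 181 − 183 = -2
x=86: ŷ = 13 + 2·86 = 185; e = 184.5 − 185 = -0.5
x=88: ŷ = 13 + 2·88 = 189; e = 191 − 189 = 2
|e| > 1.5: x=85 (|e|=2), x=88 (|e|=2) → 2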